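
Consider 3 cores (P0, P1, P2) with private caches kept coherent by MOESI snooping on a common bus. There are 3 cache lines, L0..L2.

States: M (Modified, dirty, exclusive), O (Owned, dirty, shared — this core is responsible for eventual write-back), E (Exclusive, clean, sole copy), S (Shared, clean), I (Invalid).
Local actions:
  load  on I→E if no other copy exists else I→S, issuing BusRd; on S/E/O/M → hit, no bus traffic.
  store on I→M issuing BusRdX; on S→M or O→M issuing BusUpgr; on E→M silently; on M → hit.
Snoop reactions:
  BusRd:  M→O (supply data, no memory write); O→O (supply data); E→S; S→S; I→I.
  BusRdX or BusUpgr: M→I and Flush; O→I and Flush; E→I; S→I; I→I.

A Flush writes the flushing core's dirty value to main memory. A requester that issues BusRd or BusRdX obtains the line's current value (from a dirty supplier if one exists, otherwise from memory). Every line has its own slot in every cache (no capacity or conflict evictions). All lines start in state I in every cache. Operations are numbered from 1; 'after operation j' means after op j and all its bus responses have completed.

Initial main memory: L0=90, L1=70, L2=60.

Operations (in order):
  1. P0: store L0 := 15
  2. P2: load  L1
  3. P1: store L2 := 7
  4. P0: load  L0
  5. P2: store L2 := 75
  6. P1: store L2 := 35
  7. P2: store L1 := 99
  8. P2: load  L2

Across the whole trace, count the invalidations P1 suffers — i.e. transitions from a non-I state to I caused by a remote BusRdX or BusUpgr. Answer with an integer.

invalidations = 1

[1] P0: store L0 := 15 | P0:M(15), P1:I, P2:I | bus: BusRdX
[2] P2: load  L1 | P0:I, P1:I, P2:E(70) | bus: BusRd
[3] P1: store L2 := 7 | P0:I, P1:M(7), P2:I | bus: BusRdX
[4] P0: load  L0 | P0:M(15), P1:I, P2:I | bus: none
[5] P2: store L2 := 75 | P0:I, P1:I, P2:M(75) | bus: BusRdX,Flush
[6] P1: store L2 := 35 | P0:I, P1:M(35), P2:I | bus: BusRdX,Flush
[7] P2: store L1 := 99 | P0:I, P1:I, P2:M(99) | bus: none
[8] P2: load  L2 | P0:I, P1:O(35), P2:S(35) | bus: BusRd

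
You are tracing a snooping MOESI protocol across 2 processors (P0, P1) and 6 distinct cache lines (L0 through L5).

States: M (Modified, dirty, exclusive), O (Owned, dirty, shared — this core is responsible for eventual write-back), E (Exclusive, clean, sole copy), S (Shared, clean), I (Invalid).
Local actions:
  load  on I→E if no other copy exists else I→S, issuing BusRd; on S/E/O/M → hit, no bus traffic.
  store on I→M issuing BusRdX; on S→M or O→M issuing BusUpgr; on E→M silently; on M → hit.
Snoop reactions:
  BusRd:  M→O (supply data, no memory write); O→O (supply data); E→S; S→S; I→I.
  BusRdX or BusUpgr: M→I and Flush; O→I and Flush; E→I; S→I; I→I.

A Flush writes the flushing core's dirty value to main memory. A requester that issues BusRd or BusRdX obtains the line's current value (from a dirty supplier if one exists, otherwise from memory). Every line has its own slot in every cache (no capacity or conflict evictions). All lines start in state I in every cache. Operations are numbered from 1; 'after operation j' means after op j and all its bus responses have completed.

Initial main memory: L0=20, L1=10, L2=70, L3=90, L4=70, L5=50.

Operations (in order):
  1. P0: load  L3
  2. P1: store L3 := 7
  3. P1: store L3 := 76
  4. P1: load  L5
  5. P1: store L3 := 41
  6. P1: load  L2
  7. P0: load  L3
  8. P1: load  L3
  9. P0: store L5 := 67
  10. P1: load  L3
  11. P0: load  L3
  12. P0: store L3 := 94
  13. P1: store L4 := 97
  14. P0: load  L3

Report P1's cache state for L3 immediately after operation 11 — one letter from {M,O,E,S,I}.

step 1: P0: load  L3  ⟶  EI  (L3)  txn=BusRd  M[L3]=90
step 2: P1: store L3 := 7  ⟶  IM  (L3)  txn=BusRdX  M[L3]=90
step 3: P1: store L3 := 76  ⟶  IM  (L3)  txn=∅  M[L3]=90
step 4: P1: load  L5  ⟶  IE  (L5)  txn=BusRd  M[L5]=50
step 5: P1: store L3 := 41  ⟶  IM  (L3)  txn=∅  M[L3]=90
step 6: P1: load  L2  ⟶  IE  (L2)  txn=BusRd  M[L2]=70
step 7: P0: load  L3  ⟶  SO  (L3)  txn=BusRd  M[L3]=90
step 8: P1: load  L3  ⟶  SO  (L3)  txn=∅  M[L3]=90
step 9: P0: store L5 := 67  ⟶  MI  (L5)  txn=BusRdX  M[L5]=50
step 10: P1: load  L3  ⟶  SO  (L3)  txn=∅  M[L3]=90
step 11: P0: load  L3  ⟶  SO  (L3)  txn=∅  M[L3]=90
step 12: P0: store L3 := 94  ⟶  MI  (L3)  txn=BusUpgr+Flush  M[L3]=41
step 13: P1: store L4 := 97  ⟶  IM  (L4)  txn=BusRdX  M[L4]=70
step 14: P0: load  L3  ⟶  MI  (L3)  txn=∅  M[L3]=41

state = O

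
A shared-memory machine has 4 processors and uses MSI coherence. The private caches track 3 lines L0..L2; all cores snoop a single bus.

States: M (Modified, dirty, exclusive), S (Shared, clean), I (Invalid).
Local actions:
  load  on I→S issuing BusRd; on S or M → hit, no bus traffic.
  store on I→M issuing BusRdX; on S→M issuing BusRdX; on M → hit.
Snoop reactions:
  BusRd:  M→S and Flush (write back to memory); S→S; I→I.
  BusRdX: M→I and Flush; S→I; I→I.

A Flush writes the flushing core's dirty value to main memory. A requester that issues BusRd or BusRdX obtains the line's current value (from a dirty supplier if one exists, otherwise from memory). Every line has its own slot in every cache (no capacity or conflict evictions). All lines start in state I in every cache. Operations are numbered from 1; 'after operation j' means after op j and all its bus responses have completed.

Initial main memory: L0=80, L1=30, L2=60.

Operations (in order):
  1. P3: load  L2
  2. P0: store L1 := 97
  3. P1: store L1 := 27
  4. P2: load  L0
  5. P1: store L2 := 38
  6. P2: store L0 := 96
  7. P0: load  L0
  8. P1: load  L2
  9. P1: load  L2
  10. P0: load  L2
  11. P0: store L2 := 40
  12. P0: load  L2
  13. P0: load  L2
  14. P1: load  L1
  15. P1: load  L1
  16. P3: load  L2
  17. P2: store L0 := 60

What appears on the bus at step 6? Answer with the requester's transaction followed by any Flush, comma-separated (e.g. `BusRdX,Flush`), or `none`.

1. P3: load  L2  bus=[BusRd]  L2: P0=I P1=I P2=I P3=S  mem[L2]=60
2. P0: store L1 := 97  bus=[BusRdX]  L1: P0=M P1=I P2=I P3=I  mem[L1]=30
3. P1: store L1 := 27  bus=[BusRdX,Flush]  L1: P0=I P1=M P2=I P3=I  mem[L1]=97
4. P2: load  L0  bus=[BusRd]  L0: P0=I P1=I P2=S P3=I  mem[L0]=80
5. P1: store L2 := 38  bus=[BusRdX]  L2: P0=I P1=M P2=I P3=I  mem[L2]=60
6. P2: store L0 := 96  bus=[BusRdX]  L0: P0=I P1=I P2=M P3=I  mem[L0]=80
7. P0: load  L0  bus=[BusRd,Flush]  L0: P0=S P1=I P2=S P3=I  mem[L0]=96
8. P1: load  L2  bus=[-]  L2: P0=I P1=M P2=I P3=I  mem[L2]=60
9. P1: load  L2  bus=[-]  L2: P0=I P1=M P2=I P3=I  mem[L2]=60
10. P0: load  L2  bus=[BusRd,Flush]  L2: P0=S P1=S P2=I P3=I  mem[L2]=38
11. P0: store L2 := 40  bus=[BusRdX]  L2: P0=M P1=I P2=I P3=I  mem[L2]=38
12. P0: load  L2  bus=[-]  L2: P0=M P1=I P2=I P3=I  mem[L2]=38
13. P0: load  L2  bus=[-]  L2: P0=M P1=I P2=I P3=I  mem[L2]=38
14. P1: load  L1  bus=[-]  L1: P0=I P1=M P2=I P3=I  mem[L1]=97
15. P1: load  L1  bus=[-]  L1: P0=I P1=M P2=I P3=I  mem[L1]=97
16. P3: load  L2  bus=[BusRd,Flush]  L2: P0=S P1=I P2=I P3=S  mem[L2]=40
17. P2: store L0 := 60  bus=[BusRdX]  L0: P0=I P1=I P2=M P3=I  mem[L0]=96

bus = BusRdX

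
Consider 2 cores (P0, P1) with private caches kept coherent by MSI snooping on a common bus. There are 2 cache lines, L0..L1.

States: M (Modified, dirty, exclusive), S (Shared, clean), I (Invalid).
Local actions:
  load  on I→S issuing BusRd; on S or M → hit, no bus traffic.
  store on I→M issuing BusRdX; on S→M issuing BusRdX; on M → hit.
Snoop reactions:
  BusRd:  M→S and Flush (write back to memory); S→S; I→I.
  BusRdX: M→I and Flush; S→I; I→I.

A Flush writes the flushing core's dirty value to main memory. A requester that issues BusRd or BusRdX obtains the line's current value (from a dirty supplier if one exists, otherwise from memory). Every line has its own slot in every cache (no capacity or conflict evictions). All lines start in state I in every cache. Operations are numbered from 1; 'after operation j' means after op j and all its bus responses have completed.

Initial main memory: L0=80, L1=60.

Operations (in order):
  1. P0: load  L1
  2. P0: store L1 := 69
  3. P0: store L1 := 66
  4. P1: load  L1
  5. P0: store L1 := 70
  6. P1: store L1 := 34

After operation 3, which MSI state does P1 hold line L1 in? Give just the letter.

  op1 P0: load  L1 → S/I on L1; bus BusRd; mem=60
  op2 P0: store L1 := 69 → M/I on L1; bus BusRdX; mem=60
  op3 P0: store L1 := 66 → M/I on L1; bus (none); mem=60
  op4 P1: load  L1 → S/S on L1; bus BusRd Flush; mem=66
  op5 P0: store L1 := 70 → M/I on L1; bus BusRdX; mem=66
  op6 P1: store L1 := 34 → I/M on L1; bus BusRdX Flush; mem=70

state = I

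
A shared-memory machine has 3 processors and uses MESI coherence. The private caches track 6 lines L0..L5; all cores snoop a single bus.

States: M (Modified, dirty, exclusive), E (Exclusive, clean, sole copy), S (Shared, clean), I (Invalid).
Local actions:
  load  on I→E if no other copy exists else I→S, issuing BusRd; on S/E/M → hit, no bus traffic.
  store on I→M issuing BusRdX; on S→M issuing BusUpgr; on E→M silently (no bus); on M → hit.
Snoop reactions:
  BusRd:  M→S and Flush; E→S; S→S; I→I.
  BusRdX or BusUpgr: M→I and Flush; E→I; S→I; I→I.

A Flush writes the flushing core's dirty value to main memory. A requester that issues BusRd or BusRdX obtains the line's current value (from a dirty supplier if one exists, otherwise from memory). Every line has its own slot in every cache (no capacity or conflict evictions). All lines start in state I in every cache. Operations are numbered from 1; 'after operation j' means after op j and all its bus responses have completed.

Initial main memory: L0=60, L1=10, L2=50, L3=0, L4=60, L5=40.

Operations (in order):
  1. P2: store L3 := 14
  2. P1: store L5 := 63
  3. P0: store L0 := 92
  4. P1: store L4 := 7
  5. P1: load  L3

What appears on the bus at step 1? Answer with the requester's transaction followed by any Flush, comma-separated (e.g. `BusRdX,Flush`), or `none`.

bus = BusRdX

step 1: P2: store L3 := 14  ⟶  IIM  (L3)  txn=BusRdX  M[L3]=0
step 2: P1: store L5 := 63  ⟶  IMI  (L5)  txn=BusRdX  M[L5]=40
step 3: P0: store L0 := 92  ⟶  MII  (L0)  txn=BusRdX  M[L0]=60
step 4: P1: store L4 := 7  ⟶  IMI  (L4)  txn=BusRdX  M[L4]=60
step 5: P1: load  L3  ⟶  ISS  (L3)  txn=BusRd+Flush  M[L3]=14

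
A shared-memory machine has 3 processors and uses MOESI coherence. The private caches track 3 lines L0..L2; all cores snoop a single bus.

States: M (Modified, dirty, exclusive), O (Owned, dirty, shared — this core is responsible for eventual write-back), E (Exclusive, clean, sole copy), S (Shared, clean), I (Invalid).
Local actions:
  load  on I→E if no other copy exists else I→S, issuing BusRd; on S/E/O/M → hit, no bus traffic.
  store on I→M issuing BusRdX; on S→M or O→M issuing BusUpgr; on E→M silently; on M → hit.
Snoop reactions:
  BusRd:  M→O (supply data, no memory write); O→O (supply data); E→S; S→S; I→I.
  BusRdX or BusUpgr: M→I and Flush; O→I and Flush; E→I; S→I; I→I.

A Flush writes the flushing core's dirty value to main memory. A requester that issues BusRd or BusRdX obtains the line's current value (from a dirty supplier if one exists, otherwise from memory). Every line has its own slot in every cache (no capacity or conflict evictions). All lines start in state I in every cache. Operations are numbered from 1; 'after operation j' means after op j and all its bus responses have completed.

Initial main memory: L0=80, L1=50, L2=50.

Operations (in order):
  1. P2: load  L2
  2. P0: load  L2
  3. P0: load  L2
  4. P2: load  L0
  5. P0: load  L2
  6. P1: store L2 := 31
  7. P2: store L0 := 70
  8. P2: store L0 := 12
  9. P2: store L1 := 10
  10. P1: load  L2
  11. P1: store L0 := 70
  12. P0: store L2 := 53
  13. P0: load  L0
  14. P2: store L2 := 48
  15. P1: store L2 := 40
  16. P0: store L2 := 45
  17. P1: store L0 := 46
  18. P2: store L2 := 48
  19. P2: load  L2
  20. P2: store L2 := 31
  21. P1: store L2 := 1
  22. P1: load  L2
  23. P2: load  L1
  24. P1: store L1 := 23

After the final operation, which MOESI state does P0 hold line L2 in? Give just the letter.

step 1: P2: load  L2  ⟶  IIE  (L2)  txn=BusRd  M[L2]=50
step 2: P0: load  L2  ⟶  SIS  (L2)  txn=BusRd  M[L2]=50
step 3: P0: load  L2  ⟶  SIS  (L2)  txn=∅  M[L2]=50
step 4: P2: load  L0  ⟶  IIE  (L0)  txn=BusRd  M[L0]=80
step 5: P0: load  L2  ⟶  SIS  (L2)  txn=∅  M[L2]=50
step 6: P1: store L2 := 31  ⟶  IMI  (L2)  txn=BusRdX  M[L2]=50
step 7: P2: store L0 := 70  ⟶  IIM  (L0)  txn=∅  M[L0]=80
step 8: P2: store L0 := 12  ⟶  IIM  (L0)  txn=∅  M[L0]=80
step 9: P2: store L1 := 10  ⟶  IIM  (L1)  txn=BusRdX  M[L1]=50
step 10: P1: load  L2  ⟶  IMI  (L2)  txn=∅  M[L2]=50
step 11: P1: store L0 := 70  ⟶  IMI  (L0)  txn=BusRdX+Flush  M[L0]=12
step 12: P0: store L2 := 53  ⟶  MII  (L2)  txn=BusRdX+Flush  M[L2]=31
step 13: P0: load  L0  ⟶  SOI  (L0)  txn=BusRd  M[L0]=12
step 14: P2: store L2 := 48  ⟶  IIM  (L2)  txn=BusRdX+Flush  M[L2]=53
step 15: P1: store L2 := 40  ⟶  IMI  (L2)  txn=BusRdX+Flush  M[L2]=48
step 16: P0: store L2 := 45  ⟶  MII  (L2)  txn=BusRdX+Flush  M[L2]=40
step 17: P1: store L0 := 46  ⟶  IMI  (L0)  txn=BusUpgr  M[L0]=12
step 18: P2: store L2 := 48  ⟶  IIM  (L2)  txn=BusRdX+Flush  M[L2]=45
step 19: P2: load  L2  ⟶  IIM  (L2)  txn=∅  M[L2]=45
step 20: P2: store L2 := 31  ⟶  IIM  (L2)  txn=∅  M[L2]=45
step 21: P1: store L2 := 1  ⟶  IMI  (L2)  txn=BusRdX+Flush  M[L2]=31
step 22: P1: load  L2  ⟶  IMI  (L2)  txn=∅  M[L2]=31
step 23: P2: load  L1  ⟶  IIM  (L1)  txn=∅  M[L1]=50
step 24: P1: store L1 := 23  ⟶  IMI  (L1)  txn=BusRdX+Flush  M[L1]=10

state = I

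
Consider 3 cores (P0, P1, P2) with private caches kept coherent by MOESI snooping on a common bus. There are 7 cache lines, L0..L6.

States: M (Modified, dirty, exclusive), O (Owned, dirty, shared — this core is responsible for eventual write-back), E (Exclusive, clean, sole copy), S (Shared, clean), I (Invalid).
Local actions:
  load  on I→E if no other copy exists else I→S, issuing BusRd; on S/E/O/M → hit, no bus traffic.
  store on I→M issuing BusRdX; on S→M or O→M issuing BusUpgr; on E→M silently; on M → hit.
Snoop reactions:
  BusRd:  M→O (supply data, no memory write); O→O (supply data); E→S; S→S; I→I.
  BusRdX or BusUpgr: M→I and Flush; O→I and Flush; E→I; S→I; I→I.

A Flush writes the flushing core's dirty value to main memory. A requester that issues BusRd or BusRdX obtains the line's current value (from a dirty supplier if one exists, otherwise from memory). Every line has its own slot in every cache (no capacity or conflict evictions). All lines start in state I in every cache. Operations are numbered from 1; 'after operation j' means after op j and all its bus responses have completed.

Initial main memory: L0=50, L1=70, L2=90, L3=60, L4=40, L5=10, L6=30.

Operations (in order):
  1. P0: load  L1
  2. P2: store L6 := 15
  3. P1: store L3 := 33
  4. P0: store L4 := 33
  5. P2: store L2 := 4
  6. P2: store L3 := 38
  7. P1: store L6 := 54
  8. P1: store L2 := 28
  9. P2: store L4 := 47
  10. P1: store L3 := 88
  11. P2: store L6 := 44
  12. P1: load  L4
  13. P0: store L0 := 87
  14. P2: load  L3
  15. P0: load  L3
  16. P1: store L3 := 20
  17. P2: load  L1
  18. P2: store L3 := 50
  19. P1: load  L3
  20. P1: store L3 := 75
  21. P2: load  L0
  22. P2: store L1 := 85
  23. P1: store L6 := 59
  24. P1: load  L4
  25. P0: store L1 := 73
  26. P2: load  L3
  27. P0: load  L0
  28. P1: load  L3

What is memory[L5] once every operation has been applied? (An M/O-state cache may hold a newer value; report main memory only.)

  op1 P0: load  L1 → E/I/I on L1; bus BusRd; mem=70
  op2 P2: store L6 := 15 → I/I/M on L6; bus BusRdX; mem=30
  op3 P1: store L3 := 33 → I/M/I on L3; bus BusRdX; mem=60
  op4 P0: store L4 := 33 → M/I/I on L4; bus BusRdX; mem=40
  op5 P2: store L2 := 4 → I/I/M on L2; bus BusRdX; mem=90
  op6 P2: store L3 := 38 → I/I/M on L3; bus BusRdX Flush; mem=33
  op7 P1: store L6 := 54 → I/M/I on L6; bus BusRdX Flush; mem=15
  op8 P1: store L2 := 28 → I/M/I on L2; bus BusRdX Flush; mem=4
  op9 P2: store L4 := 47 → I/I/M on L4; bus BusRdX Flush; mem=33
  op10 P1: store L3 := 88 → I/M/I on L3; bus BusRdX Flush; mem=38
  op11 P2: store L6 := 44 → I/I/M on L6; bus BusRdX Flush; mem=54
  op12 P1: load  L4 → I/S/O on L4; bus BusRd; mem=33
  op13 P0: store L0 := 87 → M/I/I on L0; bus BusRdX; mem=50
  op14 P2: load  L3 → I/O/S on L3; bus BusRd; mem=38
  op15 P0: load  L3 → S/O/S on L3; bus BusRd; mem=38
  op16 P1: store L3 := 20 → I/M/I on L3; bus BusUpgr; mem=38
  op17 P2: load  L1 → S/I/S on L1; bus BusRd; mem=70
  op18 P2: store L3 := 50 → I/I/M on L3; bus BusRdX Flush; mem=20
  op19 P1: load  L3 → I/S/O on L3; bus BusRd; mem=20
  op20 P1: store L3 := 75 → I/M/I on L3; bus BusUpgr Flush; mem=50
  op21 P2: load  L0 → O/I/S on L0; bus BusRd; mem=50
  op22 P2: store L1 := 85 → I/I/M on L1; bus BusUpgr; mem=70
  op23 P1: store L6 := 59 → I/M/I on L6; bus BusRdX Flush; mem=44
  op24 P1: load  L4 → I/S/O on L4; bus (none); mem=33
  op25 P0: store L1 := 73 → M/I/I on L1; bus BusRdX Flush; mem=85
  op26 P2: load  L3 → I/O/S on L3; bus BusRd; mem=50
  op27 P0: load  L0 → O/I/S on L0; bus (none); mem=50
  op28 P1: load  L3 → I/O/S on L3; bus (none); mem=50

memory[L5] = 10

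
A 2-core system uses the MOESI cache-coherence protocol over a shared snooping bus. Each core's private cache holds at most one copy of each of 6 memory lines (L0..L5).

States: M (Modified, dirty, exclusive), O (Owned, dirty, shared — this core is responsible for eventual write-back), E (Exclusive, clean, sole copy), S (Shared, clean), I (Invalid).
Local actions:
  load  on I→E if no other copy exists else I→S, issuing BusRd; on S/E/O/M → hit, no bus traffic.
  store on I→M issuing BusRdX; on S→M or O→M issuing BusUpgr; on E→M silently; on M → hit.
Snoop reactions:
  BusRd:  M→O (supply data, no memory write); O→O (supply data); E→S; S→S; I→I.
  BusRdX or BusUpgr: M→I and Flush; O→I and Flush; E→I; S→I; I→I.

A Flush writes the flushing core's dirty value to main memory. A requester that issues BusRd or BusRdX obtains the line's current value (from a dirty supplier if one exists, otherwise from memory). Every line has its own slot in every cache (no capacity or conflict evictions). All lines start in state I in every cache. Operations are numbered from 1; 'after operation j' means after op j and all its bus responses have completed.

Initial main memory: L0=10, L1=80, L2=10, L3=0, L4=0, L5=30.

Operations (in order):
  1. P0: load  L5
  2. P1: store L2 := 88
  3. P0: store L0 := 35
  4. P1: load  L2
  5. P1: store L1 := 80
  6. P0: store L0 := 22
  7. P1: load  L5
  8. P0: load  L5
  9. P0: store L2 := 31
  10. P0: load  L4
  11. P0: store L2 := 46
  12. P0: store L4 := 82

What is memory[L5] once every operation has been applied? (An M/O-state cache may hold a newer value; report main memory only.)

memory[L5] = 30

[1] P0: load  L5 | P0:E(30), P1:I | bus: BusRd
[2] P1: store L2 := 88 | P0:I, P1:M(88) | bus: BusRdX
[3] P0: store L0 := 35 | P0:M(35), P1:I | bus: BusRdX
[4] P1: load  L2 | P0:I, P1:M(88) | bus: none
[5] P1: store L1 := 80 | P0:I, P1:M(80) | bus: BusRdX
[6] P0: store L0 := 22 | P0:M(22), P1:I | bus: none
[7] P1: load  L5 | P0:S(30), P1:S(30) | bus: BusRd
[8] P0: load  L5 | P0:S(30), P1:S(30) | bus: none
[9] P0: store L2 := 31 | P0:M(31), P1:I | bus: BusRdX,Flush
[10] P0: load  L4 | P0:E(0), P1:I | bus: BusRd
[11] P0: store L2 := 46 | P0:M(46), P1:I | bus: none
[12] P0: store L4 := 82 | P0:M(82), P1:I | bus: none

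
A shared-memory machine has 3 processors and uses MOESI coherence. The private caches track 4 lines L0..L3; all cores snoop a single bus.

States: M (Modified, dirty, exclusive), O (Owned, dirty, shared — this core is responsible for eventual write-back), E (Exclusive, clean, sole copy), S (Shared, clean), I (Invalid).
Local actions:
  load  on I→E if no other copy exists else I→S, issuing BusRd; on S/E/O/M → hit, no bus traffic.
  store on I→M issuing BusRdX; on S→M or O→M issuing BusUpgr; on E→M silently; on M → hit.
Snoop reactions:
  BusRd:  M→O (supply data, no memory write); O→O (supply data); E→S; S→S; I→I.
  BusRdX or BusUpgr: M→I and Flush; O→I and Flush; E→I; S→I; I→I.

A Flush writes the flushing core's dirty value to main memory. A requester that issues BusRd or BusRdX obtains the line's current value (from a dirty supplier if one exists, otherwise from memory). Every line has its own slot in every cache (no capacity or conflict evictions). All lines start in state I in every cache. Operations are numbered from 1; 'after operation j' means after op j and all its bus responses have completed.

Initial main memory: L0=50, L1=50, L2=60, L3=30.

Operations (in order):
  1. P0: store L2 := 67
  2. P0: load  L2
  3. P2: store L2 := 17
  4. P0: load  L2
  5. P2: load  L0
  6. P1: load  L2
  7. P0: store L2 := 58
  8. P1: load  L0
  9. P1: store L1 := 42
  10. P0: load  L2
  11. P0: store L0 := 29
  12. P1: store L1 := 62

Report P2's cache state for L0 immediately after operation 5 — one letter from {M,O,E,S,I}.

state = E

  op1 P0: store L2 := 67 → M/I/I on L2; bus BusRdX; mem=60
  op2 P0: load  L2 → M/I/I on L2; bus (none); mem=60
  op3 P2: store L2 := 17 → I/I/M on L2; bus BusRdX Flush; mem=67
  op4 P0: load  L2 → S/I/O on L2; bus BusRd; mem=67
  op5 P2: load  L0 → I/I/E on L0; bus BusRd; mem=50
  op6 P1: load  L2 → S/S/O on L2; bus BusRd; mem=67
  op7 P0: store L2 := 58 → M/I/I on L2; bus BusUpgr Flush; mem=17
  op8 P1: load  L0 → I/S/S on L0; bus BusRd; mem=50
  op9 P1: store L1 := 42 → I/M/I on L1; bus BusRdX; mem=50
  op10 P0: load  L2 → M/I/I on L2; bus (none); mem=17
  op11 P0: store L0 := 29 → M/I/I on L0; bus BusRdX; mem=50
  op12 P1: store L1 := 62 → I/M/I on L1; bus (none); mem=50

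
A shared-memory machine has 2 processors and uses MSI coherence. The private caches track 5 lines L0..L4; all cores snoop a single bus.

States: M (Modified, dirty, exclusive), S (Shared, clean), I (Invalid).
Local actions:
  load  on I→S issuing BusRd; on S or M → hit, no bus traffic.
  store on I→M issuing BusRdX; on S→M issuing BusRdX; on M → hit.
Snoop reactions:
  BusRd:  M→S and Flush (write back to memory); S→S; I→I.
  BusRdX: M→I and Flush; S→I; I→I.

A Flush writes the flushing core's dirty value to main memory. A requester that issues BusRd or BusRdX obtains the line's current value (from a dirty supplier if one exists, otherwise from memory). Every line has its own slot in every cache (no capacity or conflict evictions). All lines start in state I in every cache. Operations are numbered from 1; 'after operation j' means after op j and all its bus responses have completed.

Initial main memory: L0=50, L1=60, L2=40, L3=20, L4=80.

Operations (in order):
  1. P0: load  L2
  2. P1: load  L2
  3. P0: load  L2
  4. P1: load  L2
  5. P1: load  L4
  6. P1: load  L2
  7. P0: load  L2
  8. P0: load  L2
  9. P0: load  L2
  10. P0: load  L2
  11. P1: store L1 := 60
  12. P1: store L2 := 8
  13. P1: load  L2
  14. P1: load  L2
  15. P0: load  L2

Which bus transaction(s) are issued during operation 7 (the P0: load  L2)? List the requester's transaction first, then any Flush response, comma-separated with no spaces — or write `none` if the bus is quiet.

  op1 P0: load  L2 → S/I on L2; bus BusRd; mem=40
  op2 P1: load  L2 → S/S on L2; bus BusRd; mem=40
  op3 P0: load  L2 → S/S on L2; bus (none); mem=40
  op4 P1: load  L2 → S/S on L2; bus (none); mem=40
  op5 P1: load  L4 → I/S on L4; bus BusRd; mem=80
  op6 P1: load  L2 → S/S on L2; bus (none); mem=40
  op7 P0: load  L2 → S/S on L2; bus (none); mem=40
  op8 P0: load  L2 → S/S on L2; bus (none); mem=40
  op9 P0: load  L2 → S/S on L2; bus (none); mem=40
  op10 P0: load  L2 → S/S on L2; bus (none); mem=40
  op11 P1: store L1 := 60 → I/M on L1; bus BusRdX; mem=60
  op12 P1: store L2 := 8 → I/M on L2; bus BusRdX; mem=40
  op13 P1: load  L2 → I/M on L2; bus (none); mem=40
  op14 P1: load  L2 → I/M on L2; bus (none); mem=40
  op15 P0: load  L2 → S/S on L2; bus BusRd Flush; mem=8

bus = none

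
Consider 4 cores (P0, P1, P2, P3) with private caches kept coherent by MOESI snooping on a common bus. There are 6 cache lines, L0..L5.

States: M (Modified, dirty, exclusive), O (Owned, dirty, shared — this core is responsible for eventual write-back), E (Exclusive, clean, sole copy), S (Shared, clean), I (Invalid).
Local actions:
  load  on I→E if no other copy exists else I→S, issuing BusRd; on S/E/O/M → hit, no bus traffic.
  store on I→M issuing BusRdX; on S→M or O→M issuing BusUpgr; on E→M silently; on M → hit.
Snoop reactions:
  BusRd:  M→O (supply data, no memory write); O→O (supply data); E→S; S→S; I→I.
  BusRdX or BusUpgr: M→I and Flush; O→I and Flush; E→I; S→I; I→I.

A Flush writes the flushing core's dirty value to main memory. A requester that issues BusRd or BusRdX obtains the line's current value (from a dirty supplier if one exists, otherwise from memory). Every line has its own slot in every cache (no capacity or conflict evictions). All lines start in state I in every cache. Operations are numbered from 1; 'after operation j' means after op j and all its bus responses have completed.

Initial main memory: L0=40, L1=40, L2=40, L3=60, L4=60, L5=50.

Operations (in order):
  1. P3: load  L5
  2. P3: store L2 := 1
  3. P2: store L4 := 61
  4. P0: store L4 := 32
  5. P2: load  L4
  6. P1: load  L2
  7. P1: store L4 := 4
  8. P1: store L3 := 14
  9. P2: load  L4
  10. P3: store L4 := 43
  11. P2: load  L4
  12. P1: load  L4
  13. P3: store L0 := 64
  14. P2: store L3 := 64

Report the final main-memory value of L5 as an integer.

memory[L5] = 50

  op1 P3: load  L5 → I/I/I/E on L5; bus BusRd; mem=50
  op2 P3: store L2 := 1 → I/I/I/M on L2; bus BusRdX; mem=40
  op3 P2: store L4 := 61 → I/I/M/I on L4; bus BusRdX; mem=60
  op4 P0: store L4 := 32 → M/I/I/I on L4; bus BusRdX Flush; mem=61
  op5 P2: load  L4 → O/I/S/I on L4; bus BusRd; mem=61
  op6 P1: load  L2 → I/S/I/O on L2; bus BusRd; mem=40
  op7 P1: store L4 := 4 → I/M/I/I on L4; bus BusRdX Flush; mem=32
  op8 P1: store L3 := 14 → I/M/I/I on L3; bus BusRdX; mem=60
  op9 P2: load  L4 → I/O/S/I on L4; bus BusRd; mem=32
  op10 P3: store L4 := 43 → I/I/I/M on L4; bus BusRdX Flush; mem=4
  op11 P2: load  L4 → I/I/S/O on L4; bus BusRd; mem=4
  op12 P1: load  L4 → I/S/S/O on L4; bus BusRd; mem=4
  op13 P3: store L0 := 64 → I/I/I/M on L0; bus BusRdX; mem=40
  op14 P2: store L3 := 64 → I/I/M/I on L3; bus BusRdX Flush; mem=14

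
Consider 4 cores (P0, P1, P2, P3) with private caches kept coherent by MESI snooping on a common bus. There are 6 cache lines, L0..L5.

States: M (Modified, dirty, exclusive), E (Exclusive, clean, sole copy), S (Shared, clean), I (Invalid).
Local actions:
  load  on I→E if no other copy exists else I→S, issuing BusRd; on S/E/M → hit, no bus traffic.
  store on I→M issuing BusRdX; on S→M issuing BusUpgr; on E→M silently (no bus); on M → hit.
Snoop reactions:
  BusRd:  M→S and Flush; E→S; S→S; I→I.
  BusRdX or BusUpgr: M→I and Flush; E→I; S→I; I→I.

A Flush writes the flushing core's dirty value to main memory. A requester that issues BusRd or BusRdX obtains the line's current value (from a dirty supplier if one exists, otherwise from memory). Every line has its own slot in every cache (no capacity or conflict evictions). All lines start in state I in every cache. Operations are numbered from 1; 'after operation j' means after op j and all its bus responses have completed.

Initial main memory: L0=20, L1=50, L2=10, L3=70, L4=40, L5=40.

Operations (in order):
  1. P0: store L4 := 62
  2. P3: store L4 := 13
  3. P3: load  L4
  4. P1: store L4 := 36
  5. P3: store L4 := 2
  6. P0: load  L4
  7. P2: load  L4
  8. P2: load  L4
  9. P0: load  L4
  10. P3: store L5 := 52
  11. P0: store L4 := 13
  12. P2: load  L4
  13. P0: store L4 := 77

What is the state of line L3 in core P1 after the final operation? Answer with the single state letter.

state = I

[1] P0: store L4 := 62 | P0:M(62), P1:I, P2:I, P3:I | bus: BusRdX
[2] P3: store L4 := 13 | P0:I, P1:I, P2:I, P3:M(13) | bus: BusRdX,Flush
[3] P3: load  L4 | P0:I, P1:I, P2:I, P3:M(13) | bus: none
[4] P1: store L4 := 36 | P0:I, P1:M(36), P2:I, P3:I | bus: BusRdX,Flush
[5] P3: store L4 := 2 | P0:I, P1:I, P2:I, P3:M(2) | bus: BusRdX,Flush
[6] P0: load  L4 | P0:S(2), P1:I, P2:I, P3:S(2) | bus: BusRd,Flush
[7] P2: load  L4 | P0:S(2), P1:I, P2:S(2), P3:S(2) | bus: BusRd
[8] P2: load  L4 | P0:S(2), P1:I, P2:S(2), P3:S(2) | bus: none
[9] P0: load  L4 | P0:S(2), P1:I, P2:S(2), P3:S(2) | bus: none
[10] P3: store L5 := 52 | P0:I, P1:I, P2:I, P3:M(52) | bus: BusRdX
[11] P0: store L4 := 13 | P0:M(13), P1:I, P2:I, P3:I | bus: BusUpgr
[12] P2: load  L4 | P0:S(13), P1:I, P2:S(13), P3:I | bus: BusRd,Flush
[13] P0: store L4 := 77 | P0:M(77), P1:I, P2:I, P3:I | bus: BusUpgr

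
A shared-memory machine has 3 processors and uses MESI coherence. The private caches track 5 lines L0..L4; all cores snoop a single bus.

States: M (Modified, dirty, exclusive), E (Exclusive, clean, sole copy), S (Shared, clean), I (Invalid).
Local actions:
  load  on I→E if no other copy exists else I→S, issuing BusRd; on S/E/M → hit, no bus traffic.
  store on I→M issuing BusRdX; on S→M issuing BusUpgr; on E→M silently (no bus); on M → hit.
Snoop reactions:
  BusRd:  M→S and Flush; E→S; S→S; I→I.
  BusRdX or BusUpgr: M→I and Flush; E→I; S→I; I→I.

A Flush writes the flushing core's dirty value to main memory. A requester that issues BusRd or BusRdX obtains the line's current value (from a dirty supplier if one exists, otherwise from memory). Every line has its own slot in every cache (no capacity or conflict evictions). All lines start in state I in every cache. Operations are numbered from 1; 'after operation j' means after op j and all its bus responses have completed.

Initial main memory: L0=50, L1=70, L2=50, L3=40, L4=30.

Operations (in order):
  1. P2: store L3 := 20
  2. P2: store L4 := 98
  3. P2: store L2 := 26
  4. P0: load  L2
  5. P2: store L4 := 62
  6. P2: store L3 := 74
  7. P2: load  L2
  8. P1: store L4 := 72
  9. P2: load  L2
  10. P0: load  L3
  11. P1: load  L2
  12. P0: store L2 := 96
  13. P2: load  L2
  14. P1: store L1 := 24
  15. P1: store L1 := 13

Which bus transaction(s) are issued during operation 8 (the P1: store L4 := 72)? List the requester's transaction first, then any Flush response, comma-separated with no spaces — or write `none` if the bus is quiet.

bus = BusRdX,Flush

  op1 P2: store L3 := 20 → I/I/M on L3; bus BusRdX; mem=40
  op2 P2: store L4 := 98 → I/I/M on L4; bus BusRdX; mem=30
  op3 P2: store L2 := 26 → I/I/M on L2; bus BusRdX; mem=50
  op4 P0: load  L2 → S/I/S on L2; bus BusRd Flush; mem=26
  op5 P2: store L4 := 62 → I/I/M on L4; bus (none); mem=30
  op6 P2: store L3 := 74 → I/I/M on L3; bus (none); mem=40
  op7 P2: load  L2 → S/I/S on L2; bus (none); mem=26
  op8 P1: store L4 := 72 → I/M/I on L4; bus BusRdX Flush; mem=62
  op9 P2: load  L2 → S/I/S on L2; bus (none); mem=26
  op10 P0: load  L3 → S/I/S on L3; bus BusRd Flush; mem=74
  op11 P1: load  L2 → S/S/S on L2; bus BusRd; mem=26
  op12 P0: store L2 := 96 → M/I/I on L2; bus BusUpgr; mem=26
  op13 P2: load  L2 → S/I/S on L2; bus BusRd Flush; mem=96
  op14 P1: store L1 := 24 → I/M/I on L1; bus BusRdX; mem=70
  op15 P1: store L1 := 13 → I/M/I on L1; bus (none); mem=70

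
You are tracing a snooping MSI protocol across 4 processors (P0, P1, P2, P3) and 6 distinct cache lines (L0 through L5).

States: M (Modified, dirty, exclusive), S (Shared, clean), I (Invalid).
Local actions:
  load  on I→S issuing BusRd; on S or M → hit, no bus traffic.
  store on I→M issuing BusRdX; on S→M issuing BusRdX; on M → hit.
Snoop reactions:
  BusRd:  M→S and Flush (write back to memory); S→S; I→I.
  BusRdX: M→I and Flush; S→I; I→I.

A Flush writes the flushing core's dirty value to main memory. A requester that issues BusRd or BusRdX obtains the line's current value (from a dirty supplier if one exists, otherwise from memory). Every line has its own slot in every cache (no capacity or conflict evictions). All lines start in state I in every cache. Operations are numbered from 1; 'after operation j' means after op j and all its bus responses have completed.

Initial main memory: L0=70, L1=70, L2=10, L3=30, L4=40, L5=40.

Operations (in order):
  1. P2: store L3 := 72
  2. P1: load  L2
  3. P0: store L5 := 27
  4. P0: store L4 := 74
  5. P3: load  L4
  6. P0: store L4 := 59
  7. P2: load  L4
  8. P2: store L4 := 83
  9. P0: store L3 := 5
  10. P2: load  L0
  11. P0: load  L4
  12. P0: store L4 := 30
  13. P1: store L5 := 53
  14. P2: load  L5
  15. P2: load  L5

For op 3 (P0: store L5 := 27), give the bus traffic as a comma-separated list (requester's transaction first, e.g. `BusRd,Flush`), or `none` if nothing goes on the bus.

bus = BusRdX

1. P2: store L3 := 72  bus=[BusRdX]  L3: P0=I P1=I P2=M P3=I  mem[L3]=30
2. P1: load  L2  bus=[BusRd]  L2: P0=I P1=S P2=I P3=I  mem[L2]=10
3. P0: store L5 := 27  bus=[BusRdX]  L5: P0=M P1=I P2=I P3=I  mem[L5]=40
4. P0: store L4 := 74  bus=[BusRdX]  L4: P0=M P1=I P2=I P3=I  mem[L4]=40
5. P3: load  L4  bus=[BusRd,Flush]  L4: P0=S P1=I P2=I P3=S  mem[L4]=74
6. P0: store L4 := 59  bus=[BusRdX]  L4: P0=M P1=I P2=I P3=I  mem[L4]=74
7. P2: load  L4  bus=[BusRd,Flush]  L4: P0=S P1=I P2=S P3=I  mem[L4]=59
8. P2: store L4 := 83  bus=[BusRdX]  L4: P0=I P1=I P2=M P3=I  mem[L4]=59
9. P0: store L3 := 5  bus=[BusRdX,Flush]  L3: P0=M P1=I P2=I P3=I  mem[L3]=72
10. P2: load  L0  bus=[BusRd]  L0: P0=I P1=I P2=S P3=I  mem[L0]=70
11. P0: load  L4  bus=[BusRd,Flush]  L4: P0=S P1=I P2=S P3=I  mem[L4]=83
12. P0: store L4 := 30  bus=[BusRdX]  L4: P0=M P1=I P2=I P3=I  mem[L4]=83
13. P1: store L5 := 53  bus=[BusRdX,Flush]  L5: P0=I P1=M P2=I P3=I  mem[L5]=27
14. P2: load  L5  bus=[BusRd,Flush]  L5: P0=I P1=S P2=S P3=I  mem[L5]=53
15. P2: load  L5  bus=[-]  L5: P0=I P1=S P2=S P3=I  mem[L5]=53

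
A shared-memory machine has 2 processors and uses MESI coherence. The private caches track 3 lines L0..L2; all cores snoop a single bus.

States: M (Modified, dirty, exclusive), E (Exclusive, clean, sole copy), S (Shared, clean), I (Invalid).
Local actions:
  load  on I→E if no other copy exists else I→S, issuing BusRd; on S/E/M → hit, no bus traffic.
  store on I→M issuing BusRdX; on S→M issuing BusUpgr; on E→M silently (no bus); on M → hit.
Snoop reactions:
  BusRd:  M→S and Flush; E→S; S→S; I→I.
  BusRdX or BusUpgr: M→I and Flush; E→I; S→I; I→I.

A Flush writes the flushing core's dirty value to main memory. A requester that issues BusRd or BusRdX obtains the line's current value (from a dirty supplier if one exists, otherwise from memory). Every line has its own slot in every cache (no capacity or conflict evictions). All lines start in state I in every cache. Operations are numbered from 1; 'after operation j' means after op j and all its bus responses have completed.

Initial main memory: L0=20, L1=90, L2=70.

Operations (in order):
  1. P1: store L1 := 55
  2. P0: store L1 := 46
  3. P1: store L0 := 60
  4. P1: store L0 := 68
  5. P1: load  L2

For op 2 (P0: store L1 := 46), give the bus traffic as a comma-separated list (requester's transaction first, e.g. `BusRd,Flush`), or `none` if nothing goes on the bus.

step 1: P1: store L1 := 55  ⟶  IM  (L1)  txn=BusRdX  M[L1]=90
step 2: P0: store L1 := 46  ⟶  MI  (L1)  txn=BusRdX+Flush  M[L1]=55
step 3: P1: store L0 := 60  ⟶  IM  (L0)  txn=BusRdX  M[L0]=20
step 4: P1: store L0 := 68  ⟶  IM  (L0)  txn=∅  M[L0]=20
step 5: P1: load  L2  ⟶  IE  (L2)  txn=BusRd  M[L2]=70

bus = BusRdX,Flush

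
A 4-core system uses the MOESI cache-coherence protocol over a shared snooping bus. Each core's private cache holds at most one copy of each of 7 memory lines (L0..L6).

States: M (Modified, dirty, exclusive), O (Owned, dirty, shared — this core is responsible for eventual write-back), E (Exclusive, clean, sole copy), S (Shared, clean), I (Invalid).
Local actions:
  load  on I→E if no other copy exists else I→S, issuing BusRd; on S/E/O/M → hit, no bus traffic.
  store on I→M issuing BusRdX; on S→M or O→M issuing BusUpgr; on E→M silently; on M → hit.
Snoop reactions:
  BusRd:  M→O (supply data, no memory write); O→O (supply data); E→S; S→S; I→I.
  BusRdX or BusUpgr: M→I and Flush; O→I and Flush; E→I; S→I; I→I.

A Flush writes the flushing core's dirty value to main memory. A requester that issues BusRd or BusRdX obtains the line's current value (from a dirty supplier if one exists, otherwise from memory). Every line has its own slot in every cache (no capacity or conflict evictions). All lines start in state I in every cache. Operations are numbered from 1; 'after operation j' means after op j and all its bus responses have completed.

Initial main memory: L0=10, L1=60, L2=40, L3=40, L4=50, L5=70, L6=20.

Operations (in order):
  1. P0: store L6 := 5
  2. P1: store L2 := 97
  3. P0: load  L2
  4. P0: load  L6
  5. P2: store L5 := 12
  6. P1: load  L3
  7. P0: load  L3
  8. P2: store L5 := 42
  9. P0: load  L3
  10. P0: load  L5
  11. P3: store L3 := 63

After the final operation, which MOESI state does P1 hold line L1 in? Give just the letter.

1. P0: store L6 := 5  bus=[BusRdX]  L6: P0=M P1=I P2=I P3=I  mem[L6]=20
2. P1: store L2 := 97  bus=[BusRdX]  L2: P0=I P1=M P2=I P3=I  mem[L2]=40
3. P0: load  L2  bus=[BusRd]  L2: P0=S P1=O P2=I P3=I  mem[L2]=40
4. P0: load  L6  bus=[-]  L6: P0=M P1=I P2=I P3=I  mem[L6]=20
5. P2: store L5 := 12  bus=[BusRdX]  L5: P0=I P1=I P2=M P3=I  mem[L5]=70
6. P1: load  L3  bus=[BusRd]  L3: P0=I P1=E P2=I P3=I  mem[L3]=40
7. P0: load  L3  bus=[BusRd]  L3: P0=S P1=S P2=I P3=I  mem[L3]=40
8. P2: store L5 := 42  bus=[-]  L5: P0=I P1=I P2=M P3=I  mem[L5]=70
9. P0: load  L3  bus=[-]  L3: P0=S P1=S P2=I P3=I  mem[L3]=40
10. P0: load  L5  bus=[BusRd]  L5: P0=S P1=I P2=O P3=I  mem[L5]=70
11. P3: store L3 := 63  bus=[BusRdX]  L3: P0=I P1=I P2=I P3=M  mem[L3]=40

state = I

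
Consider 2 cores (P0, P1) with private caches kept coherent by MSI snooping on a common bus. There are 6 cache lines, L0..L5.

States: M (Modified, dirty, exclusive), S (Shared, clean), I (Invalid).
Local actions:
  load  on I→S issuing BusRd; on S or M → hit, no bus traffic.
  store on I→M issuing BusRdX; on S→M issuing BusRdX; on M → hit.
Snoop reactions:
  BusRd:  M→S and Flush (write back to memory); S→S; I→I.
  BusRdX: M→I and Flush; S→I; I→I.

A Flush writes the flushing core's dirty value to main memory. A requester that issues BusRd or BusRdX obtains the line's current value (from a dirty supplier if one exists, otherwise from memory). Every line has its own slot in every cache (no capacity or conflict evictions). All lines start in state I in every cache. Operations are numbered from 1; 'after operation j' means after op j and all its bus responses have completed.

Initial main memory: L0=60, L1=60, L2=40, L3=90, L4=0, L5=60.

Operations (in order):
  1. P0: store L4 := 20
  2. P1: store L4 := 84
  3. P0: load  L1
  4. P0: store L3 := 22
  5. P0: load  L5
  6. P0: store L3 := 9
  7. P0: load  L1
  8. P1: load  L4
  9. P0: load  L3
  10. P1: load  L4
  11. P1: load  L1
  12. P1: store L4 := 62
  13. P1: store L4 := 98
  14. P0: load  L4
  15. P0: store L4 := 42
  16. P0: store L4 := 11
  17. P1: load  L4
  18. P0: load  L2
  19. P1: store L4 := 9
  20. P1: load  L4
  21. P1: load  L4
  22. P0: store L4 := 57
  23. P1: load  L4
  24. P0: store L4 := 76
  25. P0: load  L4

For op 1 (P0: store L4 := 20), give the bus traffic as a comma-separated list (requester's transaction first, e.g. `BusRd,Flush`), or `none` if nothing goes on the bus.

bus = BusRdX

[1] P0: store L4 := 20 | P0:M(20), P1:I | bus: BusRdX
[2] P1: store L4 := 84 | P0:I, P1:M(84) | bus: BusRdX,Flush
[3] P0: load  L1 | P0:S(60), P1:I | bus: BusRd
[4] P0: store L3 := 22 | P0:M(22), P1:I | bus: BusRdX
[5] P0: load  L5 | P0:S(60), P1:I | bus: BusRd
[6] P0: store L3 := 9 | P0:M(9), P1:I | bus: none
[7] P0: load  L1 | P0:S(60), P1:I | bus: none
[8] P1: load  L4 | P0:I, P1:M(84) | bus: none
[9] P0: load  L3 | P0:M(9), P1:I | bus: none
[10] P1: load  L4 | P0:I, P1:M(84) | bus: none
[11] P1: load  L1 | P0:S(60), P1:S(60) | bus: BusRd
[12] P1: store L4 := 62 | P0:I, P1:M(62) | bus: none
[13] P1: store L4 := 98 | P0:I, P1:M(98) | bus: none
[14] P0: load  L4 | P0:S(98), P1:S(98) | bus: BusRd,Flush
[15] P0: store L4 := 42 | P0:M(42), P1:I | bus: BusRdX
[16] P0: store L4 := 11 | P0:M(11), P1:I | bus: none
[17] P1: load  L4 | P0:S(11), P1:S(11) | bus: BusRd,Flush
[18] P0: load  L2 | P0:S(40), P1:I | bus: BusRd
[19] P1: store L4 := 9 | P0:I, P1:M(9) | bus: BusRdX
[20] P1: load  L4 | P0:I, P1:M(9) | bus: none
[21] P1: load  L4 | P0:I, P1:M(9) | bus: none
[22] P0: store L4 := 57 | P0:M(57), P1:I | bus: BusRdX,Flush
[23] P1: load  L4 | P0:S(57), P1:S(57) | bus: BusRd,Flush
[24] P0: store L4 := 76 | P0:M(76), P1:I | bus: BusRdX
[25] P0: load  L4 | P0:M(76), P1:I | bus: none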